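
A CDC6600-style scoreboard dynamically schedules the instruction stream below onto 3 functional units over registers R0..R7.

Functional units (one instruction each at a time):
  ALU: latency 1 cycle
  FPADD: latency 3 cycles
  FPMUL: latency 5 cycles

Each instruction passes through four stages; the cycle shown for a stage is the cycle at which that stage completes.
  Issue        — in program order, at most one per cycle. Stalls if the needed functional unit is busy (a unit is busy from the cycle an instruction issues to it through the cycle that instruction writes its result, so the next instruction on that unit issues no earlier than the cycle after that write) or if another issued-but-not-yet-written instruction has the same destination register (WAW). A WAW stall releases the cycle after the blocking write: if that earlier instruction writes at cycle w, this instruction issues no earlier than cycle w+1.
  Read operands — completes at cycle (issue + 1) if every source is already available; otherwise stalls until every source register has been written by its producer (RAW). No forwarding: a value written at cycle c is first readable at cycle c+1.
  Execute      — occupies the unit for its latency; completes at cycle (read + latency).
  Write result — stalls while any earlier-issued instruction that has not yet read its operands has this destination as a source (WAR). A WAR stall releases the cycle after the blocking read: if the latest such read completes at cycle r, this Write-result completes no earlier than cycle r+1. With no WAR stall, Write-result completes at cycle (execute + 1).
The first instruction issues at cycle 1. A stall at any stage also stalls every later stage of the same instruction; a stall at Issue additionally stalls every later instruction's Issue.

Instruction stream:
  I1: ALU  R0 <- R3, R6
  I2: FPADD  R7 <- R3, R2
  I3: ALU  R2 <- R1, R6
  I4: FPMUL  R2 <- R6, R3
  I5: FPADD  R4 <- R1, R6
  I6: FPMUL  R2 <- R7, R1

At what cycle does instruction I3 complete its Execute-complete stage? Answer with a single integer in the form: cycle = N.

cycle = 7

t=1  issue I1 (ALU)
t=2  I1 read-ops | issue I2 (FPADD)
t=3  I1 finished on ALU | I2 read-ops
t=4  I1→R0
t=5  issue I3 (ALU)
t=6  I2 finished on FPADD | I3 read-ops
t=7  I2→R7 | I3 finished on ALU
t=8  I3→R2
t=9  issue I4 (FPMUL)
t=10  I4 read-ops | issue I5 (FPADD)
t=11  I5 read-ops
t=14  I5 finished on FPADD
t=15  I4 finished on FPMUL | I5→R4
t=16  I4→R2
t=17  issue I6 (FPMUL)
t=18  I6 read-ops
t=23  I6 finished on FPMUL
t=24  I6→R2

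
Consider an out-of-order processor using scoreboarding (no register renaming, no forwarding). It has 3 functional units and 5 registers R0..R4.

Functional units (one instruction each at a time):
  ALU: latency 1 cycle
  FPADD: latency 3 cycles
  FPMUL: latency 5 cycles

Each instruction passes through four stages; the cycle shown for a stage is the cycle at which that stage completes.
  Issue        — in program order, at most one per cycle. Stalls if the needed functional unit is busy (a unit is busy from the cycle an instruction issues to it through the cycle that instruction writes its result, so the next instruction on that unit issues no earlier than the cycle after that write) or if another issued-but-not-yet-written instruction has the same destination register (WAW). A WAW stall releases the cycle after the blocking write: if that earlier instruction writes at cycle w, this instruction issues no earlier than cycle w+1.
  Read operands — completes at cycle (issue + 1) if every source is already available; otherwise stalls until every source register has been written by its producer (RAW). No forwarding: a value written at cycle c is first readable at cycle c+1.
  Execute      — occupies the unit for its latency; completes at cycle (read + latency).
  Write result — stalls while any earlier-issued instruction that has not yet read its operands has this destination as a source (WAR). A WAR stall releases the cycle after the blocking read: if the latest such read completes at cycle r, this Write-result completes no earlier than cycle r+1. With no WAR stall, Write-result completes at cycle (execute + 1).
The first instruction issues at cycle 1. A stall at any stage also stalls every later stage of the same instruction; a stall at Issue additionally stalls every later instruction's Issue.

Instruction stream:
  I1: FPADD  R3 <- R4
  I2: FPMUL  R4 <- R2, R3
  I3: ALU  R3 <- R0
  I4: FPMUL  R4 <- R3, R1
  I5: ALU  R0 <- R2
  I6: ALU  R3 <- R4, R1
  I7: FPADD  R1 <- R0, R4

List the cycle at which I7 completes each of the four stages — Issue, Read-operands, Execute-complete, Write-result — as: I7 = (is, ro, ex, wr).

I7 = (20, 22, 25, 26)

[1] issue I1 (FPADD)
[2] I1 read-ops · issue I2 (FPMUL)
[5] I1 finished on FPADD
[6] I1→R3
[7] I2 read-ops · issue I3 (ALU)
[8] I3 read-ops
[9] I3 finished on ALU
[10] I3→R3
[12] I2 finished on FPMUL
[13] I2→R4
[14] issue I4 (FPMUL)
[15] I4 read-ops · issue I5 (ALU)
[16] I5 read-ops
[17] I5 finished on ALU
[18] I5→R0
[19] issue I6 (ALU)
[20] I4 finished on FPMUL · issue I7 (FPADD)
[21] I4→R4
[22] I6 read-ops · I7 read-ops
[23] I6 finished on ALU
[24] I6→R3
[25] I7 finished on FPADD
[26] I7→R1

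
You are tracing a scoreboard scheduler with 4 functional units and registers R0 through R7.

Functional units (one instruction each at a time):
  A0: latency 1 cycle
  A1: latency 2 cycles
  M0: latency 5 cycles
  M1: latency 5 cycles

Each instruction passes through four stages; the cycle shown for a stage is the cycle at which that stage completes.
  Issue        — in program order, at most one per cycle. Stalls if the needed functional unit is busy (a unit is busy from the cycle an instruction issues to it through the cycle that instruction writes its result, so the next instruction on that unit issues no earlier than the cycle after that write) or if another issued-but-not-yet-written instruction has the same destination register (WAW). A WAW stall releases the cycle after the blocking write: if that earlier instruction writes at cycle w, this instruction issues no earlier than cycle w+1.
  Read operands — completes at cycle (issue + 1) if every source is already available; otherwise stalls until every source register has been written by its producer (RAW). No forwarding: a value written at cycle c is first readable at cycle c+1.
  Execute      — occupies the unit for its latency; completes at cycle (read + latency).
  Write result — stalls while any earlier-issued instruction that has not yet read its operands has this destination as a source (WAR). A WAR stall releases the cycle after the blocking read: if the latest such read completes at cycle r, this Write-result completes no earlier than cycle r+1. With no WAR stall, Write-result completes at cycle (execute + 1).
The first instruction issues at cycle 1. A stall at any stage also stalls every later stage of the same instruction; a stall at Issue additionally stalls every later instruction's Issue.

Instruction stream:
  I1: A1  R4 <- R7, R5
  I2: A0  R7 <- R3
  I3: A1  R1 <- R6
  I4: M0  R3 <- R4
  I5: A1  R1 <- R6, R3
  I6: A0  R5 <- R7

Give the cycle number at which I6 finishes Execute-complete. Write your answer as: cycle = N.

[1] I1 dispatched to A1
[2] I1 operands ready | I2 dispatched to A0
[3] I2 operands ready
[4] I1 complete | I2 complete
[5] R4←I1 | R7←I2
[6] I3 dispatched to A1
[7] I3 operands ready | I4 dispatched to M0
[8] I4 operands ready
[9] I3 complete
[10] R1←I3
[11] I5 dispatched to A1
[12] I6 dispatched to A0
[13] I4 complete | I6 operands ready
[14] R3←I4 | I6 complete
[15] I5 operands ready | R5←I6
[17] I5 complete
[18] R1←I5

cycle = 14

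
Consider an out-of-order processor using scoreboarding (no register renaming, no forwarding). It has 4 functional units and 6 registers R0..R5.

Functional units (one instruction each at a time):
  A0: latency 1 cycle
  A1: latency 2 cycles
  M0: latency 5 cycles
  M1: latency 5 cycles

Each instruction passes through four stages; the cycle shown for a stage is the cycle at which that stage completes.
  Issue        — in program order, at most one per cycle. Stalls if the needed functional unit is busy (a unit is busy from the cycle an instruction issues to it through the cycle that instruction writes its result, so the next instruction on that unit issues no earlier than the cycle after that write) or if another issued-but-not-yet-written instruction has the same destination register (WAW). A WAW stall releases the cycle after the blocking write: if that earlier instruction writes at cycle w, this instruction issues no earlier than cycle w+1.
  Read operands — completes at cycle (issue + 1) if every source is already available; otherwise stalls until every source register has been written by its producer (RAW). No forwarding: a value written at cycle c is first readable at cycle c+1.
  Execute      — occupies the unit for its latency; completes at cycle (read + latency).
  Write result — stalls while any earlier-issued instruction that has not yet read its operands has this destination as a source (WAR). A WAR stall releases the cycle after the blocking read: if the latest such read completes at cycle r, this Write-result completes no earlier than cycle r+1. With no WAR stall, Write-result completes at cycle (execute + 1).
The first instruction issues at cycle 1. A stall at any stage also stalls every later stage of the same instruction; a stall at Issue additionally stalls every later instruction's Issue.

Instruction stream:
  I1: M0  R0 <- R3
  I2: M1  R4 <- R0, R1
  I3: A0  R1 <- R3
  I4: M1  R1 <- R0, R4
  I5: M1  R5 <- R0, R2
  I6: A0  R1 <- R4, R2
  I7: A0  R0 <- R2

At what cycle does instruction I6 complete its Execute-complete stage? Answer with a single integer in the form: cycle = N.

t=1  I1 issues→M0
t=2  I1 reads, I2 issues→M1
t=3  I3 issues→A0
t=4  I3 reads
t=5  I3 exec-done
t=7  I1 exec-done
t=8  I1 writes R0
t=9  I2 reads
t=10  I3 writes R1
t=14  I2 exec-done
t=15  I2 writes R4
t=16  I4 issues→M1
t=17  I4 reads
t=22  I4 exec-done
t=23  I4 writes R1
t=24  I5 issues→M1
t=25  I5 reads, I6 issues→A0
t=26  I6 reads
t=27  I6 exec-done
t=28  I6 writes R1
t=29  I7 issues→A0
t=30  I5 exec-done, I7 reads
t=31  I5 writes R5, I7 exec-done
t=32  I7 writes R0

cycle = 27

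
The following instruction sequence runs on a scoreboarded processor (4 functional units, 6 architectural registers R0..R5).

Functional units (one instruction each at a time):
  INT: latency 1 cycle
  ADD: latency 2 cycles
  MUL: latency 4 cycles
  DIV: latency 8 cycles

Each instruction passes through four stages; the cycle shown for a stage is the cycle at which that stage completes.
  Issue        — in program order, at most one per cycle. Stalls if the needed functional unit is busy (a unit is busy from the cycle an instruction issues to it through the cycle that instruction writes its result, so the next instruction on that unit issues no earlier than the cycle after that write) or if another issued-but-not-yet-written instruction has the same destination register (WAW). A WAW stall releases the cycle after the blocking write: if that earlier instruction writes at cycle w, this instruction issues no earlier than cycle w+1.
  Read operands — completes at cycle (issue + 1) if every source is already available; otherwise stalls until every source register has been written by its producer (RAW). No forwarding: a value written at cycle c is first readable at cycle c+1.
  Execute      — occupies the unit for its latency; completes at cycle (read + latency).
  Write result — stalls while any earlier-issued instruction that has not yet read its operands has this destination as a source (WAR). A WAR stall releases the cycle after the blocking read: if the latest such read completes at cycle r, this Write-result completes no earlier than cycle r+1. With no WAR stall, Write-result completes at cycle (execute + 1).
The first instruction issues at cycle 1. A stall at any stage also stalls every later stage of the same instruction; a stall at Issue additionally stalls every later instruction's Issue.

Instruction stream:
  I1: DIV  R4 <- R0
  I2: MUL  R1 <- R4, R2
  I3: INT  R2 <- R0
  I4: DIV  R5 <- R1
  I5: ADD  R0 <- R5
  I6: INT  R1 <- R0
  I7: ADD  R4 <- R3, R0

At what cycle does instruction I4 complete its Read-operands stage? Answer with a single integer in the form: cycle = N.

[1] I1 dispatched to DIV
[2] I1 operands ready | I2 dispatched to MUL
[3] I3 dispatched to INT
[4] I3 operands ready
[5] I3 complete
[10] I1 complete
[11] R4←I1
[12] I2 operands ready | I4 dispatched to DIV
[13] R2←I3 | I5 dispatched to ADD
[16] I2 complete
[17] R1←I2
[18] I4 operands ready | I6 dispatched to INT
[26] I4 complete
[27] R5←I4
[28] I5 operands ready
[30] I5 complete
[31] R0←I5
[32] I6 operands ready | I7 dispatched to ADD
[33] I6 complete | I7 operands ready
[34] R1←I6
[35] I7 complete
[36] R4←I7

cycle = 18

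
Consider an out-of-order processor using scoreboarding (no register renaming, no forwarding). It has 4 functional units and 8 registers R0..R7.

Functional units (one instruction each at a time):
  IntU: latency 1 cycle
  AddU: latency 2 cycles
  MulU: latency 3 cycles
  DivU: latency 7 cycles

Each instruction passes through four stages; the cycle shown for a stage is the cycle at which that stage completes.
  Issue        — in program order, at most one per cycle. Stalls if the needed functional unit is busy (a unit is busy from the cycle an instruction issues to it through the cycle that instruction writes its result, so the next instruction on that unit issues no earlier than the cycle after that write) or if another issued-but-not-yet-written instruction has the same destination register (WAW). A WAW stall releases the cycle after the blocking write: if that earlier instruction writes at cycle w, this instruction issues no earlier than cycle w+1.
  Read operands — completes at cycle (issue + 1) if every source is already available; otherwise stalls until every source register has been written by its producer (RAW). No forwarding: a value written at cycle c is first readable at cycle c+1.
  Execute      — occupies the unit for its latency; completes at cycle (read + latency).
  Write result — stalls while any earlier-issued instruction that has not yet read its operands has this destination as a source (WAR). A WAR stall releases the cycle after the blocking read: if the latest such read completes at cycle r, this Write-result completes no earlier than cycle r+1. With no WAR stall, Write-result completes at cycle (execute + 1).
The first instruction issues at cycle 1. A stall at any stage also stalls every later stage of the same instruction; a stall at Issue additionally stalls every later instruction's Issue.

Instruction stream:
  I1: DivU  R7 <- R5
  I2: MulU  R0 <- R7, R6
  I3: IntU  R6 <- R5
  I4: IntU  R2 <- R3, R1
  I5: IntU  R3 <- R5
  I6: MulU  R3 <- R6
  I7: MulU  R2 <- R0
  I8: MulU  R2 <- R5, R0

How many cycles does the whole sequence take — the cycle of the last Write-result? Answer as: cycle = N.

t=1  I1 issues→DivU
t=2  I1 reads · I2 issues→MulU
t=3  I3 issues→IntU
t=4  I3 reads
t=5  I3 exec-done
t=9  I1 exec-done
t=10  I1 writes R7
t=11  I2 reads
t=12  I3 writes R6
t=13  I4 issues→IntU
t=14  I2 exec-done · I4 reads
t=15  I2 writes R0 · I4 exec-done
t=16  I4 writes R2
t=17  I5 issues→IntU
t=18  I5 reads
t=19  I5 exec-done
t=20  I5 writes R3
t=21  I6 issues→MulU
t=22  I6 reads
t=25  I6 exec-done
t=26  I6 writes R3
t=27  I7 issues→MulU
t=28  I7 reads
t=31  I7 exec-done
t=32  I7 writes R2
t=33  I8 issues→MulU
t=34  I8 reads
t=37  I8 exec-done
t=38  I8 writes R2

cycle = 38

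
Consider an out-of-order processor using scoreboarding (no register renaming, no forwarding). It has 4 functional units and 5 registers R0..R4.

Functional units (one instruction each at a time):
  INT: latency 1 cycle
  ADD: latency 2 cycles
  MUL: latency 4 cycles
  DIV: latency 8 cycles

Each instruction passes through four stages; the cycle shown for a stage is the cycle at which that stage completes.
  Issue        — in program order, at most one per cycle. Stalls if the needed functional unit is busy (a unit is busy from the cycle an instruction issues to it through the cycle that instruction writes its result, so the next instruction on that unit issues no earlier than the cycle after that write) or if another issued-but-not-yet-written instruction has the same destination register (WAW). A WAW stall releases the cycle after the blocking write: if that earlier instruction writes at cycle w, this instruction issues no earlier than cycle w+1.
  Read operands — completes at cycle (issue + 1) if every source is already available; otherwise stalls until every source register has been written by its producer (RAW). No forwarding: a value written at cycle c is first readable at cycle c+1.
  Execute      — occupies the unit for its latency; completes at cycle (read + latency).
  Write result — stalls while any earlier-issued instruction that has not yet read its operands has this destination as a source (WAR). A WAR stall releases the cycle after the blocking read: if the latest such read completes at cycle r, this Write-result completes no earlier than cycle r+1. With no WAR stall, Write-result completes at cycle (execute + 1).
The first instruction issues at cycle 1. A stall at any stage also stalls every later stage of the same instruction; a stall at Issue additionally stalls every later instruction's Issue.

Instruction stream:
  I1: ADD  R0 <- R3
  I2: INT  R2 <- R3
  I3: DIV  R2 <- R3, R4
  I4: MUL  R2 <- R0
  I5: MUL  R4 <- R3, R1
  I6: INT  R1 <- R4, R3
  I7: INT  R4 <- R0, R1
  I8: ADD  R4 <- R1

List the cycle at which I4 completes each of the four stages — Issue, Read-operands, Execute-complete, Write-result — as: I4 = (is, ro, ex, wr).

[1] I1→ADD
[2] I1 RO | I2→INT
[3] I2 RO
[4] I1 EX | I2 EX
[5] I1 WR R0 | I2 WR R2
[6] I3→DIV
[7] I3 RO
[15] I3 EX
[16] I3 WR R2
[17] I4→MUL
[18] I4 RO
[22] I4 EX
[23] I4 WR R2
[24] I5→MUL
[25] I5 RO | I6→INT
[29] I5 EX
[30] I5 WR R4
[31] I6 RO
[32] I6 EX
[33] I6 WR R1
[34] I7→INT
[35] I7 RO
[36] I7 EX
[37] I7 WR R4
[38] I8→ADD
[39] I8 RO
[41] I8 EX
[42] I8 WR R4

I4 = (17, 18, 22, 23)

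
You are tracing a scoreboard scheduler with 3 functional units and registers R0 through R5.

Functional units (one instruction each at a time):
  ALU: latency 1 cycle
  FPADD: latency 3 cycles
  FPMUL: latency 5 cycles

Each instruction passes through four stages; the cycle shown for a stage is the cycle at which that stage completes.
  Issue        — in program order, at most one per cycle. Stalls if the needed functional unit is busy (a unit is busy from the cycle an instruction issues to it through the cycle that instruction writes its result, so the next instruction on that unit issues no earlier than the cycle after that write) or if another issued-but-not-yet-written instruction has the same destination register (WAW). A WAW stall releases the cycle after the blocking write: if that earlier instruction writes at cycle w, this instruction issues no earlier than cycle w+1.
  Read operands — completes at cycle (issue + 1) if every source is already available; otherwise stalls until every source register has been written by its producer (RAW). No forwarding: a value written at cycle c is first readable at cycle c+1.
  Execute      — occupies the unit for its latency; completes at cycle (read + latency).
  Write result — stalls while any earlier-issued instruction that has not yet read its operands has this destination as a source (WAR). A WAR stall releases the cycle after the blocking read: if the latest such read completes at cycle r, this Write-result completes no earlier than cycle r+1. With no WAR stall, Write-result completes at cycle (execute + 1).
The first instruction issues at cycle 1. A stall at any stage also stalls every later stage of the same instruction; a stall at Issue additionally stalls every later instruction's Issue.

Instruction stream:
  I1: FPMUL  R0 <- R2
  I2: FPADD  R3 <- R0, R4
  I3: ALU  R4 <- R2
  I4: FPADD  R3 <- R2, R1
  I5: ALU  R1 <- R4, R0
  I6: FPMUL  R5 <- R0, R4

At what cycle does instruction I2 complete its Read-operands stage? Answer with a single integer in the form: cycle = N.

cycle = 9

I1: IS=1 RO=2 EX=7 WR=8
I2: IS=2 RO=9 EX=12 WR=13  [RAW R0: wait I1 write@8]
I3: IS=3 RO=4 EX=5 WR=10  [WAR R4: wait I2 read@9]
I4: IS=14 RO=15 EX=18 WR=19  [struct: FPADD busy until I2 writes@13]
I5: IS=15 RO=16 EX=17 WR=18
I6: IS=16 RO=17 EX=22 WR=23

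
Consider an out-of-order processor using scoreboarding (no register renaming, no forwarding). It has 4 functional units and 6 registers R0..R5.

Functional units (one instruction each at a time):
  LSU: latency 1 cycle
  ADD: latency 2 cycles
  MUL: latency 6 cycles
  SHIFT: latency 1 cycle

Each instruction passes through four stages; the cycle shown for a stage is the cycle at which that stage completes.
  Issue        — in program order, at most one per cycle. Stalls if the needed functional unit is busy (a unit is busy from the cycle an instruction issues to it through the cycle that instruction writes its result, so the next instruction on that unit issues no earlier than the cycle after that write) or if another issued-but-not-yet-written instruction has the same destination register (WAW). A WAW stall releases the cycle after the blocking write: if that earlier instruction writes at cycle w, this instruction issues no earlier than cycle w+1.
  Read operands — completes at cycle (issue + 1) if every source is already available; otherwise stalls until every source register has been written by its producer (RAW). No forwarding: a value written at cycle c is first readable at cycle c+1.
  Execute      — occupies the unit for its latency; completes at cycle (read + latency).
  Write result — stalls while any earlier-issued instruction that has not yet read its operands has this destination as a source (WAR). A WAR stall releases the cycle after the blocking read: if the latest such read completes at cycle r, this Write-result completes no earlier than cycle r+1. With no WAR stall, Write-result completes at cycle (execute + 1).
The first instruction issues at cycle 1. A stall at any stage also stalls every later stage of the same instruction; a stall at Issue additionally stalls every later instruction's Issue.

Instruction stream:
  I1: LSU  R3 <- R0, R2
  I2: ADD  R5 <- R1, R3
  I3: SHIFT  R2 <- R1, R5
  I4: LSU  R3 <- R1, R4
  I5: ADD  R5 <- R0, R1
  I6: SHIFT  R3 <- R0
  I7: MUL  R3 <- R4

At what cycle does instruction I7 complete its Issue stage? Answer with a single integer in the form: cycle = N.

I1 -> (1, 2, 3, 4)
I2 -> (2, 5, 7, 8)  // RAW R3: wait I1 write@4
I3 -> (3, 9, 10, 11)  // RAW R5: wait I2 write@8
I4 -> (5, 6, 7, 8)  // struct: LSU busy until I1 writes@4
I5 -> (9, 10, 12, 13)  // struct: ADD busy until I2 writes@8
I6 -> (12, 13, 14, 15)  // struct: SHIFT busy until I3 writes@11
I7 -> (16, 17, 23, 24)  // WAW R3: wait I6 write@15

cycle = 16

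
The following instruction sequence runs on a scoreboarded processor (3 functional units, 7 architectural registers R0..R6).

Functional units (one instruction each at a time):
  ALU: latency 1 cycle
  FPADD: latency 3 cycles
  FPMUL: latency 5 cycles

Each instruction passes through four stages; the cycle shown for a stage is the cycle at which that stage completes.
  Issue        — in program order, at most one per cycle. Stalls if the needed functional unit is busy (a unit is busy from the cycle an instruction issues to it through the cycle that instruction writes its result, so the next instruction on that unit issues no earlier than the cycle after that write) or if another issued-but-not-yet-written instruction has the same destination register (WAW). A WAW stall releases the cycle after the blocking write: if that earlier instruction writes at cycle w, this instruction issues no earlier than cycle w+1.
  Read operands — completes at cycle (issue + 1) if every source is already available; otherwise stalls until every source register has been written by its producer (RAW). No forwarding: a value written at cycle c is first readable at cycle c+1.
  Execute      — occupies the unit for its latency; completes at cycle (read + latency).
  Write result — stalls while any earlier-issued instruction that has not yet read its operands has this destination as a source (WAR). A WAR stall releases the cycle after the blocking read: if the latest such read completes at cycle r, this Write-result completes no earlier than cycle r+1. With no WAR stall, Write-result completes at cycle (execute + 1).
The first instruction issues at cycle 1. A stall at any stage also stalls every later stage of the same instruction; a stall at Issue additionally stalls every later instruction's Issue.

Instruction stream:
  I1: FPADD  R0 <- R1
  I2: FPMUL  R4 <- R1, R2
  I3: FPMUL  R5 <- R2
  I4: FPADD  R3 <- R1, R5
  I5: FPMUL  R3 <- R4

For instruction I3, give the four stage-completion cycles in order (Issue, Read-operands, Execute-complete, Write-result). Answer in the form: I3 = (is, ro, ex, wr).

I1: IS=1 RO=2 EX=5 WR=6
I2: IS=2 RO=3 EX=8 WR=9
I3: IS=10 RO=11 EX=16 WR=17  [struct: FPMUL busy until I2 writes@9]
I4: IS=11 RO=18 EX=21 WR=22  [RAW R5: wait I3 write@17]
I5: IS=23 RO=24 EX=29 WR=30  [WAW R3: wait I4 write@22]

I3 = (10, 11, 16, 17)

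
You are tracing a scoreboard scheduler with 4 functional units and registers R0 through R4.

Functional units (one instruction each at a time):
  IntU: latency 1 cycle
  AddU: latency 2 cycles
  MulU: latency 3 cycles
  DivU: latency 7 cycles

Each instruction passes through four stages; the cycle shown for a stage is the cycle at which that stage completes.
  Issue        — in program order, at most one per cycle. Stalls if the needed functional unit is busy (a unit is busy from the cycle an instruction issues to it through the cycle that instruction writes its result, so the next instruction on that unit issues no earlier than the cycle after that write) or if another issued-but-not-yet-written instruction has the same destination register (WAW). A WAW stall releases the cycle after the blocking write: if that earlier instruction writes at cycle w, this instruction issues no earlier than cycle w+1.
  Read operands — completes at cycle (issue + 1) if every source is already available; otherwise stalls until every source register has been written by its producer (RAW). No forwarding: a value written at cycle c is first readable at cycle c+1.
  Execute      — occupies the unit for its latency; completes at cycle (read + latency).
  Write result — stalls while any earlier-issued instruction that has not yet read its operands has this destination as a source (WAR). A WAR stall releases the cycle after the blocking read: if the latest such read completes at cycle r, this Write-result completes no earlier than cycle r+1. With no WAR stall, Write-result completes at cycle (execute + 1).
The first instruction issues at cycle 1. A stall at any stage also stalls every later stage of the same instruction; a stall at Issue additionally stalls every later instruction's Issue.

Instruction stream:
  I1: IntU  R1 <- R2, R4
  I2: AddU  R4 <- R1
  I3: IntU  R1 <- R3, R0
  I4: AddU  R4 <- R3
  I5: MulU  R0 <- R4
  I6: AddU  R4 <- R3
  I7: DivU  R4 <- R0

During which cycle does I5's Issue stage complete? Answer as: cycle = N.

cycle = 10

t=1  issue I1 (IntU)
t=2  I1 read-ops | issue I2 (AddU)
t=3  I1 finished on IntU
t=4  I1→R1
t=5  I2 read-ops | issue I3 (IntU)
t=6  I3 read-ops
t=7  I2 finished on AddU | I3 finished on IntU
t=8  I2→R4 | I3→R1
t=9  issue I4 (AddU)
t=10  I4 read-ops | issue I5 (MulU)
t=12  I4 finished on AddU
t=13  I4→R4
t=14  I5 read-ops | issue I6 (AddU)
t=15  I6 read-ops
t=17  I5 finished on MulU | I6 finished on AddU
t=18  I5→R0 | I6→R4
t=19  issue I7 (DivU)
t=20  I7 read-ops
t=27  I7 finished on DivU
t=28  I7→R4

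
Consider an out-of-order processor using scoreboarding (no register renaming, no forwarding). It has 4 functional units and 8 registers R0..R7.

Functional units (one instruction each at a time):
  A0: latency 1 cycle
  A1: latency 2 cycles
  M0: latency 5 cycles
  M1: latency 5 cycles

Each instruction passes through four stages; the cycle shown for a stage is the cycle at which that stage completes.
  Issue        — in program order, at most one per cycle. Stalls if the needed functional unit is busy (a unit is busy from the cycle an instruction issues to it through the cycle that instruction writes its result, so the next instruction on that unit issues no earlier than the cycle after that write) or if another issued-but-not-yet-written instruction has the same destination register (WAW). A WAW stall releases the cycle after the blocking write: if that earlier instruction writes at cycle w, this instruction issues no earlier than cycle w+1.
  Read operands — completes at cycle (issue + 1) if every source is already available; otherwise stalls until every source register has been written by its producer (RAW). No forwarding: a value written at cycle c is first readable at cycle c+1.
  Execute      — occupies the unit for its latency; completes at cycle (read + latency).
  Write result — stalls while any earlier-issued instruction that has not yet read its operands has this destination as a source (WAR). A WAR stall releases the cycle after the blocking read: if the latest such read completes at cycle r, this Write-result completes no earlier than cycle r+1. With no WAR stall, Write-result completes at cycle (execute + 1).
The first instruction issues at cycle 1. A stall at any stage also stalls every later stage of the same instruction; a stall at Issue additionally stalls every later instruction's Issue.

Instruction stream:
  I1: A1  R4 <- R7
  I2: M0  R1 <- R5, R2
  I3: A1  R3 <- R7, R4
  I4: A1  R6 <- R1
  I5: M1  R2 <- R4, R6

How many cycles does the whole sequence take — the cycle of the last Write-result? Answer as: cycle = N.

cycle = 22

1) issue 1, read 2, done 4, write 5
2) issue 2, read 3, done 8, write 9
3) issue 6, read 7, done 9, write 10  <struct: A1 busy until I1 writes@5>
4) issue 11, read 12, done 14, write 15  <struct: A1 busy until I3 writes@10>
5) issue 12, read 16, done 21, write 22  <RAW R6: wait I4 write@15>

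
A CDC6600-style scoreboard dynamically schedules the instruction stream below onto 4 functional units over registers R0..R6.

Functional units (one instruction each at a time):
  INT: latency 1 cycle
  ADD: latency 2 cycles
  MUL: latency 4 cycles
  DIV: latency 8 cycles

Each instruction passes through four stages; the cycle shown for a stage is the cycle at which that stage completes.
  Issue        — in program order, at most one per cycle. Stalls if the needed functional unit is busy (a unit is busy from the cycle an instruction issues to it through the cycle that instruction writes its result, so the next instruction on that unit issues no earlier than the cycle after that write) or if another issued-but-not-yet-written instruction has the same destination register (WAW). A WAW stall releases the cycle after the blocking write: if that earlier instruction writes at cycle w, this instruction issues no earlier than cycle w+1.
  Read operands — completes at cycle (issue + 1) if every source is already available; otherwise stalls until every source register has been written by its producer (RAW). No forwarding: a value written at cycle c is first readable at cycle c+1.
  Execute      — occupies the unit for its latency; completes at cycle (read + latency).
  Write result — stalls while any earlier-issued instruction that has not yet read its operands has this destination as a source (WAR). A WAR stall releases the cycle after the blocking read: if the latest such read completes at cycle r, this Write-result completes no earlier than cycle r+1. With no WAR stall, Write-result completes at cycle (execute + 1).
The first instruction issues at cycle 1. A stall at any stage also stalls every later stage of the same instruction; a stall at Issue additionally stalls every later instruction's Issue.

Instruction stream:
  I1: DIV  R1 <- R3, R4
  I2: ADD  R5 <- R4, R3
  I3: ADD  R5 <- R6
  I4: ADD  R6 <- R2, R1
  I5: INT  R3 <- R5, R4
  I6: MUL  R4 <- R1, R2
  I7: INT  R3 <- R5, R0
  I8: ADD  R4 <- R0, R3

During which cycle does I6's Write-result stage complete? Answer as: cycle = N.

cycle = 20

I1 -> (1, 2, 10, 11)
I2 -> (2, 3, 5, 6)
I3 -> (7, 8, 10, 11)  // struct: ADD busy until I2 writes@6
I4 -> (12, 13, 15, 16)  // struct: ADD busy until I3 writes@11
I5 -> (13, 14, 15, 16)
I6 -> (14, 15, 19, 20)
I7 -> (17, 18, 19, 20)  // struct: INT busy until I5 writes@16
I8 -> (21, 22, 24, 25)  // WAW R4: wait I6 write@20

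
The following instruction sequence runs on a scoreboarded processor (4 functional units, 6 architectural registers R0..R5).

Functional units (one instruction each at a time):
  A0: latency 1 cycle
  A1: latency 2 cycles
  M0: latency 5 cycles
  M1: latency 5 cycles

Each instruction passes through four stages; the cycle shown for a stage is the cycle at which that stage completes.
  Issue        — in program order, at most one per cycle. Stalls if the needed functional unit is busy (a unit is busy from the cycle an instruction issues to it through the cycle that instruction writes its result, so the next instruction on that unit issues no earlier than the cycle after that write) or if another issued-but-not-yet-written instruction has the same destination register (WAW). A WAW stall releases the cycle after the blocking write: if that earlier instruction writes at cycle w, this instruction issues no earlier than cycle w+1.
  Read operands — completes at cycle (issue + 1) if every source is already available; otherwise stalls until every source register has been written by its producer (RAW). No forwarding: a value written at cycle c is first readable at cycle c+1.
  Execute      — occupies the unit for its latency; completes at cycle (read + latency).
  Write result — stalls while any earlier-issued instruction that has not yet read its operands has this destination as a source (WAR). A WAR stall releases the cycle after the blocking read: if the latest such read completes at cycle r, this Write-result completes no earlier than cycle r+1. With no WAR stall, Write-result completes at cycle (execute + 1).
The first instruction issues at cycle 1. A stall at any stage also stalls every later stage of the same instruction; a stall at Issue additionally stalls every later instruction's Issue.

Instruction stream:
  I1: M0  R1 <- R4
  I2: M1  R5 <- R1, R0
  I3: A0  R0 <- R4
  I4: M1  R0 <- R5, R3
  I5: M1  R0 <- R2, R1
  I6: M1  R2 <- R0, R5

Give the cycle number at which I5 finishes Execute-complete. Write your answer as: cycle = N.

t=1  I1→M0
t=2  I1 RO · I2→M1
t=3  I3→A0
t=4  I3 RO
t=5  I3 EX
t=7  I1 EX
t=8  I1 WR R1
t=9  I2 RO
t=10  I3 WR R0
t=14  I2 EX
t=15  I2 WR R5
t=16  I4→M1
t=17  I4 RO
t=22  I4 EX
t=23  I4 WR R0
t=24  I5→M1
t=25  I5 RO
t=30  I5 EX
t=31  I5 WR R0
t=32  I6→M1
t=33  I6 RO
t=38  I6 EX
t=39  I6 WR R2

cycle = 30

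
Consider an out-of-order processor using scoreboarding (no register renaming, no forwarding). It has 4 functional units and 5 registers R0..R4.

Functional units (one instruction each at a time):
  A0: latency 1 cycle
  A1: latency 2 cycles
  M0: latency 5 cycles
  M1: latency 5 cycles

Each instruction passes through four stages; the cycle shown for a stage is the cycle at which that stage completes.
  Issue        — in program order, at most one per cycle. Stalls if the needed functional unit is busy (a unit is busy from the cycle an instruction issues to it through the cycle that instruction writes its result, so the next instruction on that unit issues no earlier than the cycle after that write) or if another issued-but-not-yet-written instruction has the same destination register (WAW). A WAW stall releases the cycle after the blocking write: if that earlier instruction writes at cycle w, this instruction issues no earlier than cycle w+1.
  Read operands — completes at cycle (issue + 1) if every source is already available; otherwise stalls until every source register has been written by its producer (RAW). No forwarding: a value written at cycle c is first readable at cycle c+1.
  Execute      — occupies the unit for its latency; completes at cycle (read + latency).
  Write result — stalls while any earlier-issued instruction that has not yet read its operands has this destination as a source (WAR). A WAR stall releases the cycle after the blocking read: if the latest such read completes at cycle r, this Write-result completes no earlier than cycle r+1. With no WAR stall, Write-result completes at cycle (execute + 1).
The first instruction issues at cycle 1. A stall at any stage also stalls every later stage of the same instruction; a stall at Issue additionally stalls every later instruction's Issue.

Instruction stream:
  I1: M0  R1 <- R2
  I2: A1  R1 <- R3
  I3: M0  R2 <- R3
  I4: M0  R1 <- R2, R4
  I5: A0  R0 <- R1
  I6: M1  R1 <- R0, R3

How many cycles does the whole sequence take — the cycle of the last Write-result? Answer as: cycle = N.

cycle = 35

  I1 | 1 | 2 | 7 | 8
  I2 | 9 | 10 | 12 | 13   WAW R1: wait I1 write@8
  I3 | 10 | 11 | 16 | 17
  I4 | 18 | 19 | 24 | 25   struct: M0 busy until I3 writes@17
  I5 | 19 | 26 | 27 | 28   RAW R1: wait I4 write@25
  I6 | 26 | 29 | 34 | 35   WAW R1: wait I4 write@25 · RAW R0: wait I5 write@28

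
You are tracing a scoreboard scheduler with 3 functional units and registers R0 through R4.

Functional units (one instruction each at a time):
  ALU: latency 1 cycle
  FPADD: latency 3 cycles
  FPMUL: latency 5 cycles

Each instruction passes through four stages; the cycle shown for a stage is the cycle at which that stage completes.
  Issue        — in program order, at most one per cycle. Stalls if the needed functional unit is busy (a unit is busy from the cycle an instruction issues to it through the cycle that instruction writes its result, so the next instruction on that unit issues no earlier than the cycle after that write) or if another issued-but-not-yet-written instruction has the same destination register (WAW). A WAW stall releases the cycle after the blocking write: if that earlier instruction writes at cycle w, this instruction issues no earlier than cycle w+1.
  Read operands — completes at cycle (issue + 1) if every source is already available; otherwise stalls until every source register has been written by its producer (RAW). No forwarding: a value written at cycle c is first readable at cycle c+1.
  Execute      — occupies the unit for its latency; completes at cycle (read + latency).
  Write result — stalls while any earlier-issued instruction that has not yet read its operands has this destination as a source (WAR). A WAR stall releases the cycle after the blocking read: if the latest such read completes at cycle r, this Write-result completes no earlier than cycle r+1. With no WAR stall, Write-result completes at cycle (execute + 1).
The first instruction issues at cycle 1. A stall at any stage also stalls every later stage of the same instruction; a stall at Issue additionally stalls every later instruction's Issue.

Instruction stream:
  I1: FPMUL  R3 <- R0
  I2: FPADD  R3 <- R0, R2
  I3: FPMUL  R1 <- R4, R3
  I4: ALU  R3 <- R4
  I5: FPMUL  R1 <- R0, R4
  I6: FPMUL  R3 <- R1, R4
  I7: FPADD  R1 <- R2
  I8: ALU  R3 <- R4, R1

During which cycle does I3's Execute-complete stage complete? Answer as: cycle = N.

cycle = 20

[1] I1 issues→FPMUL
[2] I1 reads
[7] I1 exec-done
[8] I1 writes R3
[9] I2 issues→FPADD
[10] I2 reads | I3 issues→FPMUL
[13] I2 exec-done
[14] I2 writes R3
[15] I3 reads | I4 issues→ALU
[16] I4 reads
[17] I4 exec-done
[18] I4 writes R3
[20] I3 exec-done
[21] I3 writes R1
[22] I5 issues→FPMUL
[23] I5 reads
[28] I5 exec-done
[29] I5 writes R1
[30] I6 issues→FPMUL
[31] I6 reads | I7 issues→FPADD
[32] I7 reads
[35] I7 exec-done
[36] I6 exec-done | I7 writes R1
[37] I6 writes R3
[38] I8 issues→ALU
[39] I8 reads
[40] I8 exec-done
[41] I8 writes R3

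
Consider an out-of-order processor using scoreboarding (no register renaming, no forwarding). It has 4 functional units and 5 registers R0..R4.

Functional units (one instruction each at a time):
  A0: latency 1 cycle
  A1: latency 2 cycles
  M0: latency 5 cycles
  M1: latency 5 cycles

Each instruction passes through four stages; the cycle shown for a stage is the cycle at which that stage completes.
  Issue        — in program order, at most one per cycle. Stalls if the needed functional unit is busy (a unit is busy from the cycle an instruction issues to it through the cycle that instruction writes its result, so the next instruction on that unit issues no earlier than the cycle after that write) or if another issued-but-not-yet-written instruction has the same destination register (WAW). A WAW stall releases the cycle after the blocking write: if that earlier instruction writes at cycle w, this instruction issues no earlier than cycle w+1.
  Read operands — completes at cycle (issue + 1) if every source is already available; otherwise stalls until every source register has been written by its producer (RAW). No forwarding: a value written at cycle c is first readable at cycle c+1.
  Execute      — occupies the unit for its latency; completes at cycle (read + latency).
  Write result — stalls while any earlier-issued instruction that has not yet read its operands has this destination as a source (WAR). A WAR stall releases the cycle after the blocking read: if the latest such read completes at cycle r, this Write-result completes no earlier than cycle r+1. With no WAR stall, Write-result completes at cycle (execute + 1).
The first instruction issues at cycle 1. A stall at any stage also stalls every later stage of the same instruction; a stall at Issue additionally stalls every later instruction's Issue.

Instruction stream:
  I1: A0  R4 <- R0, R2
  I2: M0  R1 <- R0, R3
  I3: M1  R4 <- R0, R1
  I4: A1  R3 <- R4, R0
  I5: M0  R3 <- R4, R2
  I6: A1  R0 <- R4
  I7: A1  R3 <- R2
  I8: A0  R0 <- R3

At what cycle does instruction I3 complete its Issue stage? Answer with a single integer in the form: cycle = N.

cycle = 5

1) issue 1, read 2, done 3, write 4
2) issue 2, read 3, done 8, write 9
3) issue 5, read 10, done 15, write 16  <WAW R4: wait I1 write@4 / RAW R1: wait I2 write@9>
4) issue 6, read 17, done 19, write 20  <RAW R4: wait I3 write@16>
5) issue 21, read 22, done 27, write 28  <WAW R3: wait I4 write@20>
6) issue 22, read 23, done 25, write 26
7) issue 29, read 30, done 32, write 33  <WAW R3: wait I5 write@28>
8) issue 30, read 34, done 35, write 36  <RAW R3: wait I7 write@33>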